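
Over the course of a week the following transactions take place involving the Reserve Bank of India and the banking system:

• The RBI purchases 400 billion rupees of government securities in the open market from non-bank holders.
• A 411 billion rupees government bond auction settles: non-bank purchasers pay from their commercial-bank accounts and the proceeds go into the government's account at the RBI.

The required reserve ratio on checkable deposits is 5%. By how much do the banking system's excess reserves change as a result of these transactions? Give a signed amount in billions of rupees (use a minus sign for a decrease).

Asset purchase (from non-banks) 400 billion rupees: reserves +400B, deposits +400B.
Government account inflow 411 billion rupees: reserves −411B, deposits −411B.
Totals: Δreserves = −11B, Δdeposits = −11B.
Δrequired reserves = 5% × −11B = −0.55B.
Δexcess reserves = Δreserves − Δrequired = −11B − (−0.55B) = -10.45 billion.

-10.45 billion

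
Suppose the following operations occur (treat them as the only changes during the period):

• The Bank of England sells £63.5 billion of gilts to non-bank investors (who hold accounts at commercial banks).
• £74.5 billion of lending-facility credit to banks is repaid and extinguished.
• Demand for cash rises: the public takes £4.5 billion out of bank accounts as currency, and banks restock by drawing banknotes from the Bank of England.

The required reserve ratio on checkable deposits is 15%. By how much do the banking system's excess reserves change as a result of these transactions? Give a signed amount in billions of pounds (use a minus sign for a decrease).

Asset sale (to non-banks) £63.5 billion: reserves −£63.5B, deposits −£63.5B.
Discount-window repayment £74.5 billion: reserves −£74.5B, deposits 0.
Currency withdrawal £4.5 billion: reserves −£4.5B, deposits −£4.5B.
Totals: Δreserves = −£142.5B, Δdeposits = −£68B.
Δrequired reserves = 15% × −£68B = −£10.2B.
Δexcess reserves = Δreserves − Δrequired = −£142.5B − (−£10.2B) = -£132.3 billion.

-£132.3 billion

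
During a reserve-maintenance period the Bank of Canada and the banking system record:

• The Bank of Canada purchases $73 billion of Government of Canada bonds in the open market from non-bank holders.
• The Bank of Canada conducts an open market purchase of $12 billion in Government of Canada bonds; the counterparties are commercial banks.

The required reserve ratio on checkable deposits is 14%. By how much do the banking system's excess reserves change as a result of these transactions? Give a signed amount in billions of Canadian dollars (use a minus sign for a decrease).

Asset purchase (from non-banks) $73 billion: reserves +$73B, deposits +$73B.
OMO purchase (from banks) $12 billion: reserves +$12B, deposits 0.
Totals: Δreserves = +$85B, Δdeposits = +$73B.
Δrequired reserves = 14% × +$73B = +$10.22B.
Δexcess reserves = Δreserves − Δrequired = +$85B − (+$10.22B) = +$74.78 billion.

+$74.78 billion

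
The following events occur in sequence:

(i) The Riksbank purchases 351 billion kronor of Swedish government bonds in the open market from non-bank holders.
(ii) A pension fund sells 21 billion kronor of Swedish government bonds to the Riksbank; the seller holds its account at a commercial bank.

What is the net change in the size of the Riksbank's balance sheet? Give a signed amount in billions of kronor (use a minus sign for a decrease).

+372 billion

Asset purchase (from non-banks) 351 billion kronor: a Riksbank asset is acquired → +351B.
Asset purchase (from non-banks) 21 billion kronor: a Riksbank asset is acquired → +21B.
Net: 351 + 21 = +372 billion.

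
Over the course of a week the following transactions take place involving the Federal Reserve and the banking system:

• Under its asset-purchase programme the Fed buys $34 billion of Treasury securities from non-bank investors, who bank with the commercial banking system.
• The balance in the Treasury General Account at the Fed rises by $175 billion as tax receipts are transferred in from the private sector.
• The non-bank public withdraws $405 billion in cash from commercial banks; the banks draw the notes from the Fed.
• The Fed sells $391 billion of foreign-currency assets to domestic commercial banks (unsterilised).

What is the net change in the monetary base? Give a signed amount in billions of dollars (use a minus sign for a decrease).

Asset purchase (from non-banks) $34 billion: Fed balance sheet expands → +$34B.
Government account inflow $175 billion: reserves shift to a non-base liability → −$175B.
Currency withdrawal $405 billion: just a shift between currency and reserves — both are base money → 0.
FX sale $391 billion: Fed balance sheet contracts → −$391B.
Net: 34 − 175 + 0 − 391 = -$532 billion.

-$532 billion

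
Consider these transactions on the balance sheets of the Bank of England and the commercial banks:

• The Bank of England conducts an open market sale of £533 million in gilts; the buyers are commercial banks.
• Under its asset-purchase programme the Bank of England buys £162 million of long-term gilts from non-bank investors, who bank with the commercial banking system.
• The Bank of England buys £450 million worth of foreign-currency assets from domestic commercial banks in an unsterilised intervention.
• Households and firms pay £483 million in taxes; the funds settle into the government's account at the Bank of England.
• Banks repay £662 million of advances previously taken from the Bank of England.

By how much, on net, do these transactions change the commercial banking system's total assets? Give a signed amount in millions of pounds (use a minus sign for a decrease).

-£983 million

OMO sale (to banks) £533 million: just an asset swap on bank balance sheets → 0.
Asset purchase (from non-banks) £162 million: bank balance sheets expand → +£162M.
FX purchase £450 million: just an asset swap on bank balance sheets → 0.
Government account inflow £483 million: bank balance sheets shrink → −£483M.
Discount-window repayment £662 million: bank balance sheets shrink → −£662M.
Net: 0 + 162 + 0 − 483 − 662 = -£983 million.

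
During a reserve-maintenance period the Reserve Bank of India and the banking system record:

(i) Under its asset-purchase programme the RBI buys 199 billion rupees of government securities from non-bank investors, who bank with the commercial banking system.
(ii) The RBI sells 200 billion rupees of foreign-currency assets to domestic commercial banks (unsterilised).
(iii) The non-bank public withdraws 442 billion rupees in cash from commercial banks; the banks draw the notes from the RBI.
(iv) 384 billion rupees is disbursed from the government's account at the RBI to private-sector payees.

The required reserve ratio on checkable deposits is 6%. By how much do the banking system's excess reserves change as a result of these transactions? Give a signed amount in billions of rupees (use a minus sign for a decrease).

-67.46 billion

Asset purchase (from non-banks) 199 billion rupees: reserves +199B, deposits +199B.
FX sale 200 billion rupees: reserves −200B, deposits 0.
Currency withdrawal 442 billion rupees: reserves −442B, deposits −442B.
Government spending 384 billion rupees: reserves +384B, deposits +384B.
Totals: Δreserves = −59B, Δdeposits = +141B.
Δrequired reserves = 6% × +141B = +8.46B.
Δexcess reserves = Δreserves − Δrequired = −59B − (+8.46B) = -67.46 billion.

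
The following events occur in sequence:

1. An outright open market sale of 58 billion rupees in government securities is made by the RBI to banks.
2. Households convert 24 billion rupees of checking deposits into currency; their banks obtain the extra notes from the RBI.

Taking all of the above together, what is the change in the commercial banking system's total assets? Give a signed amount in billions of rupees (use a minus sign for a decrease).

OMO sale (to banks) 58 billion rupees: just an asset swap on bank balance sheets → 0.
Currency withdrawal 24 billion rupees: bank balance sheets shrink → −24B.
Net: 0 − 24 = -24 billion.

-24 billion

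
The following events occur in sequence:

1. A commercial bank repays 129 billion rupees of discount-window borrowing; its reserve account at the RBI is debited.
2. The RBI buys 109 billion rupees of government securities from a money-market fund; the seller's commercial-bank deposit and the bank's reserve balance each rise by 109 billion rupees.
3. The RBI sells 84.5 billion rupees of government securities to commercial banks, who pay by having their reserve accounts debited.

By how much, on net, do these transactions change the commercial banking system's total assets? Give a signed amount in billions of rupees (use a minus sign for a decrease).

Discount-window repayment 129 billion rupees: bank balance sheets shrink → −129B.
Asset purchase (from non-banks) 109 billion rupees: bank balance sheets expand → +109B.
OMO sale (to banks) 84.5 billion rupees: just an asset swap on bank balance sheets → 0.
Net: −129 + 109 + 0 = -20 billion.

-20 billion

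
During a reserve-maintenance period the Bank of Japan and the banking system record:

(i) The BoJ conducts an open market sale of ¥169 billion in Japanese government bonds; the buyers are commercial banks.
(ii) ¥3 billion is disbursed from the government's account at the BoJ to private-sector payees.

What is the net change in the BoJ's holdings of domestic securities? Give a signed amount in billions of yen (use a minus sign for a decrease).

-¥169 billion

BoJ balance sheet:
  Assets:      Securities −¥169B
  Liabilities: Bank reserves −¥166B, Government deposits −¥3B
So the change in the BoJ's holdings of domestic securities is -¥169 billion.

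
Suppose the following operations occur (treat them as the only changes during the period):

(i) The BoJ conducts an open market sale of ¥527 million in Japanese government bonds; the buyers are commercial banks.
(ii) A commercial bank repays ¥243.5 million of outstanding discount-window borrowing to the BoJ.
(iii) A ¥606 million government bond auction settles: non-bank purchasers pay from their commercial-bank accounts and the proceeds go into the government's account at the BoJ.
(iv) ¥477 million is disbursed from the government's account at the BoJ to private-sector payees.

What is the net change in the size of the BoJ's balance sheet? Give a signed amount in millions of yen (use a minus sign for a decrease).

-¥770.5 million

OMO sale (to banks) ¥527 million: a BoJ asset is shed → −¥527M.
Discount-window repayment ¥243.5 million: a BoJ asset is shed → −¥243.5M.
Government account inflow ¥606 million: only the composition of liabilities changes → 0.
Government spending ¥477 million: only the composition of liabilities changes → 0.
Net: −527 − 243.5 + 0 + 0 = -¥770.5 million.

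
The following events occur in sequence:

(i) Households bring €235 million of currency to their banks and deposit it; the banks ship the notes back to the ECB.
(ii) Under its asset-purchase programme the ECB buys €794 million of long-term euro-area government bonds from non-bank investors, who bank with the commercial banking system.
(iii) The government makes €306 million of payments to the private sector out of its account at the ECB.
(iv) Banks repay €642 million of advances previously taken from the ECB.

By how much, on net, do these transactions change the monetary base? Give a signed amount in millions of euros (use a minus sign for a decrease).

Currency deposit €235 million: just a shift between currency and reserves — both are base money → 0.
Asset purchase (from non-banks) €794 million: ECB balance sheet expands → +€794M.
Government spending €306 million: a non-base liability converts back to reserves → +€306M.
Discount-window repayment €642 million: ECB balance sheet contracts → −€642M.
Net: 0 + 794 + 306 − 642 = +€458 million.

+€458 million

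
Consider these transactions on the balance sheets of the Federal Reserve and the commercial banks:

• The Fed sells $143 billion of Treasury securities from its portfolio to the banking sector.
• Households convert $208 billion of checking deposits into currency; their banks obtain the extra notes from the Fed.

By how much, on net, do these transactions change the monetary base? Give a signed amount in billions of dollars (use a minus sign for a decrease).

OMO sale (to banks) $143 billion: Fed balance sheet contracts → −$143B.
Currency withdrawal $208 billion: just a shift between currency and reserves — both are base money → 0.
Net: −143 + 0 = -$143 billion.

-$143 billion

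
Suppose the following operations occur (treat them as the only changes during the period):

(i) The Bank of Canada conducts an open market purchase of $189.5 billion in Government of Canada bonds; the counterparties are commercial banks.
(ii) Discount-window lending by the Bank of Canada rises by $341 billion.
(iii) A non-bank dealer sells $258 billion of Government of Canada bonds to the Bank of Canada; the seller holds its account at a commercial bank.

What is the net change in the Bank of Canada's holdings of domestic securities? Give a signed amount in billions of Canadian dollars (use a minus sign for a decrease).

Bank of Canada balance sheet:
  Assets:      Securities +$447.5B, Loans to banks +$341B
  Liabilities: Bank reserves +$788.5B
Commercial banking system:
  Assets:      Reserves at CB +$788.5B, Securities −$189.5B
  Liabilities: Checkable deposits +$258B, Borrowings from CB +$341B
So the change in the Bank of Canada's holdings of domestic securities is +$447.5 billion.

+$447.5 billion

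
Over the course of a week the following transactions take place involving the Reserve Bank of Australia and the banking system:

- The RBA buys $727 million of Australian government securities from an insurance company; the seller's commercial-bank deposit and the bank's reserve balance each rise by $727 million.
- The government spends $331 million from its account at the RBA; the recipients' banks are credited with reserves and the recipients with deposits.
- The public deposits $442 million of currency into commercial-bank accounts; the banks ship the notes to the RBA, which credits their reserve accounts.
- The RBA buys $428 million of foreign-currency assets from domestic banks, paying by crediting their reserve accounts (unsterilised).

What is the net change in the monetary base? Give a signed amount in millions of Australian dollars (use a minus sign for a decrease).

+$1486 million

Asset purchase (from non-banks) $727 million: RBA balance sheet expands → +$727M.
Government spending $331 million: a non-base liability converts back to reserves → +$331M.
Currency deposit $442 million: just a shift between currency and reserves — both are base money → 0.
FX purchase $428 million: RBA balance sheet expands → +$428M.
Net: 727 + 331 + 0 + 428 = +$1486 million.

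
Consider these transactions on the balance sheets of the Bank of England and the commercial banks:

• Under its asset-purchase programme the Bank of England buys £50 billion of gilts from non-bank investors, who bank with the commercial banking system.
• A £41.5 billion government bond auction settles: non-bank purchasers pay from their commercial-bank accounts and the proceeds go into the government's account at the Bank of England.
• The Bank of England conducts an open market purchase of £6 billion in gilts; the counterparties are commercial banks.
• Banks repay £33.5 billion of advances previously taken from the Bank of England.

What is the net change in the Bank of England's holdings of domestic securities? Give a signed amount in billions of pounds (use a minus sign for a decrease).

Asset purchase (from non-banks) £50 billion: securities added to the Bank of England's portfolio → +£50B.
Government account inflow £41.5 billion: the Bank of England's securities portfolio is untouched → 0.
OMO purchase (from banks) £6 billion: securities added to the Bank of England's portfolio → +£6B.
Discount-window repayment £33.5 billion: the Bank of England's securities portfolio is untouched → 0.
Net: 50 + 0 + 6 + 0 = +£56 billion.

+£56 billion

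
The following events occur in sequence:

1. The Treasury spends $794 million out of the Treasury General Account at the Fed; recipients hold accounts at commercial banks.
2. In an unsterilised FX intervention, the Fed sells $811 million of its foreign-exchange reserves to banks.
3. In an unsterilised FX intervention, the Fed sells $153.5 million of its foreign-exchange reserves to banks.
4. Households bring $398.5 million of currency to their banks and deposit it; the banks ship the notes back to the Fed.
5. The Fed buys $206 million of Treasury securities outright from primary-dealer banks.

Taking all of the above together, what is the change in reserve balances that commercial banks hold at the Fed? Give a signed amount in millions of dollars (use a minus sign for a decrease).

Government spending $794 million: government payments flow into bank reserve accounts → +$794M.
FX sale $811 million: the buying banks pay out of their reserve balances → −$811M.
FX sale $153.5 million: the buying banks pay out of their reserve balances → −$153.5M.
Currency deposit $398.5 million: returned notes are swapped for reserve credit → +$398.5M.
OMO purchase (from banks) $206 million: the Fed pays by crediting reserve accounts → +$206M.
Net: 794 − 811 − 153.5 + 398.5 + 206 = +$434 million.

+$434 million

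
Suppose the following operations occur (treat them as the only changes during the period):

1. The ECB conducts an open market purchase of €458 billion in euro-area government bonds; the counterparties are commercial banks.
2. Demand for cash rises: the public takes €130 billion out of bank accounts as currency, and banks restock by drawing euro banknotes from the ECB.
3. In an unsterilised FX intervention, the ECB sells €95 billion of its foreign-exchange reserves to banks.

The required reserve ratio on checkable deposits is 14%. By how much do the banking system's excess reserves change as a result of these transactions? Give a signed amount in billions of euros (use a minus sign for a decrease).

OMO purchase (from banks) €458 billion: reserves +€458B, deposits 0.
Currency withdrawal €130 billion: reserves −€130B, deposits −€130B.
FX sale €95 billion: reserves −€95B, deposits 0.
Totals: Δreserves = +€233B, Δdeposits = −€130B.
Δrequired reserves = 14% × −€130B = −€18.2B.
Δexcess reserves = Δreserves − Δrequired = +€233B − (−€18.2B) = +€251.2 billion.

+€251.2 billion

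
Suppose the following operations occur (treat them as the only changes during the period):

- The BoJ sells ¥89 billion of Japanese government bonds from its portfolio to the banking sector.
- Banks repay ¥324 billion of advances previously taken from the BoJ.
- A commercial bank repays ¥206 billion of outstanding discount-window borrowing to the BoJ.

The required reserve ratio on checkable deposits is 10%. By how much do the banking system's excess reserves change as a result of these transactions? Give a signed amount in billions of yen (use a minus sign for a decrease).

-¥619 billion

OMO sale (to banks) ¥89 billion: reserves −¥89B, deposits 0.
Discount-window repayment ¥324 billion: reserves −¥324B, deposits 0.
Discount-window repayment ¥206 billion: reserves −¥206B, deposits 0.
Totals: Δreserves = −¥619B, Δdeposits = 0.
Δrequired reserves = 10% × 0 = 0.
Δexcess reserves = Δreserves − Δrequired = −¥619B − (0) = -¥619 billion.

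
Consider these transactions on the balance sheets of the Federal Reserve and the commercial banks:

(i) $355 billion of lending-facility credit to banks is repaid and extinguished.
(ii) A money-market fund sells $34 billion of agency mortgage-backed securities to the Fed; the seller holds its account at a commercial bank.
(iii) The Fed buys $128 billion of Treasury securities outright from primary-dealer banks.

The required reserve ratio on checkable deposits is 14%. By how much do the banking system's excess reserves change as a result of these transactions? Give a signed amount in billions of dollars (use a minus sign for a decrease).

-$197.76 billion

Discount-window repayment $355 billion: reserves −$355B, deposits 0.
Asset purchase (from non-banks) $34 billion: reserves +$34B, deposits +$34B.
OMO purchase (from banks) $128 billion: reserves +$128B, deposits 0.
Totals: Δreserves = −$193B, Δdeposits = +$34B.
Δrequired reserves = 14% × +$34B = +$4.76B.
Δexcess reserves = Δreserves − Δrequired = −$193B − (+$4.76B) = -$197.76 billion.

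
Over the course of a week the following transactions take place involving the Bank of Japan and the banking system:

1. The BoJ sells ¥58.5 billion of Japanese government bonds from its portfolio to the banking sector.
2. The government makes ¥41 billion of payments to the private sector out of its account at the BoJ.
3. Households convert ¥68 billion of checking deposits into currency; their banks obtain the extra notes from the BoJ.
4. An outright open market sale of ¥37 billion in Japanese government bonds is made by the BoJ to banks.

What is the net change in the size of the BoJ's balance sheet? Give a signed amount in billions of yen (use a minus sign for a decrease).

BoJ balance sheet:
  Assets:      Securities −¥95.5B
  Liabilities: Bank reserves −¥122.5B, Currency in circulation +¥68B, Government deposits −¥41B
Change in total BoJ assets = -¥95.5 billion.

-¥95.5 billion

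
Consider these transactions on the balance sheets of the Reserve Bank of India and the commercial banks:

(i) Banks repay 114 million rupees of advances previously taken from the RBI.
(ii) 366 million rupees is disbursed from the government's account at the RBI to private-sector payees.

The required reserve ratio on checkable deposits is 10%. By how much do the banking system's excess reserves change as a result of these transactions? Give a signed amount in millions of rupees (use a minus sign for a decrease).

+215.4 million

Discount-window repayment 114 million rupees: reserves −114M, deposits 0.
Government spending 366 million rupees: reserves +366M, deposits +366M.
Totals: Δreserves = +252M, Δdeposits = +366M.
Δrequired reserves = 10% × +366M = +36.6M.
Δexcess reserves = Δreserves − Δrequired = +252M − (+36.6M) = +215.4 million.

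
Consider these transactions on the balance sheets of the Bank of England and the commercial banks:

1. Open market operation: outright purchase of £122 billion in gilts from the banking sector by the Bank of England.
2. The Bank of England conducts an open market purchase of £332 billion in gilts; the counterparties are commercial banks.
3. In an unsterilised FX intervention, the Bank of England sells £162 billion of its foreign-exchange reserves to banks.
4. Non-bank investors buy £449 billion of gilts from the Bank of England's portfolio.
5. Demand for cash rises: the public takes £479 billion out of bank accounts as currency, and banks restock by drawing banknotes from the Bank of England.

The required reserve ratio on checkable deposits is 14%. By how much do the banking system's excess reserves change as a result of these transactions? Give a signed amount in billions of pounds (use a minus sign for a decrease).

-£506.08 billion

OMO purchase (from banks) £122 billion: reserves +£122B, deposits 0.
OMO purchase (from banks) £332 billion: reserves +£332B, deposits 0.
FX sale £162 billion: reserves −£162B, deposits 0.
Asset sale (to non-banks) £449 billion: reserves −£449B, deposits −£449B.
Currency withdrawal £479 billion: reserves −£479B, deposits −£479B.
Totals: Δreserves = −£636B, Δdeposits = −£928B.
Δrequired reserves = 14% × −£928B = −£129.92B.
Δexcess reserves = Δreserves − Δrequired = −£636B − (−£129.92B) = -£506.08 billion.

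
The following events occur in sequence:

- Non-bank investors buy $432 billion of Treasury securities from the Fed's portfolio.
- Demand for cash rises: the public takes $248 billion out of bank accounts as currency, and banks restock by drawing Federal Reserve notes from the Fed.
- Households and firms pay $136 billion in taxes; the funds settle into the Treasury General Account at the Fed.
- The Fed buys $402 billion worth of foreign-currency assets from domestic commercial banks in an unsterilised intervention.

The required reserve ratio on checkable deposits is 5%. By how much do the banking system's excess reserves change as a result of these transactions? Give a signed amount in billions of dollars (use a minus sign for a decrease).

-$373.2 billion

Asset sale (to non-banks) $432 billion: reserves −$432B, deposits −$432B.
Currency withdrawal $248 billion: reserves −$248B, deposits −$248B.
Government account inflow $136 billion: reserves −$136B, deposits −$136B.
FX purchase $402 billion: reserves +$402B, deposits 0.
Totals: Δreserves = −$414B, Δdeposits = −$816B.
Δrequired reserves = 5% × −$816B = −$40.8B.
Δexcess reserves = Δreserves − Δrequired = −$414B − (−$40.8B) = -$373.2 billion.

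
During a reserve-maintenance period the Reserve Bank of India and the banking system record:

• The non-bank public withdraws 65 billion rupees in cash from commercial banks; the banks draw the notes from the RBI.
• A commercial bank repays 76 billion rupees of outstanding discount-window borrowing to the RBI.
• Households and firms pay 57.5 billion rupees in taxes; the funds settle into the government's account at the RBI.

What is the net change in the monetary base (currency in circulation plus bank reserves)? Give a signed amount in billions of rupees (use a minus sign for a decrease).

-133.5 billion

RBI balance sheet:
  Assets:      Loans to banks −76B
  Liabilities: Bank reserves −198.5B, Currency in circulation +65B, Government deposits +57.5B
Monetary base = currency + reserves: +65B + (−198.5B) = -133.5 billion.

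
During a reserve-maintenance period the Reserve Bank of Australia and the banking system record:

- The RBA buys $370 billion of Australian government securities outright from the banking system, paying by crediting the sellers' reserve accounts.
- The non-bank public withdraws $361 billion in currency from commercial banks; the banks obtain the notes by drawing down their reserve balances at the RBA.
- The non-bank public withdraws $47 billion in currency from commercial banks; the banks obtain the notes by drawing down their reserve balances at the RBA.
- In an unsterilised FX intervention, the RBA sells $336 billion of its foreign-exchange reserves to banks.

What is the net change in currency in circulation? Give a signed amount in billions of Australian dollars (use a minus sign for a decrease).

+$408 billion

OMO purchase (from banks) $370 billion: no currency enters or leaves circulation → 0.
Currency withdrawal $361 billion: notes leave the central bank → +$361B.
Currency withdrawal $47 billion: notes leave the central bank → +$47B.
FX sale $336 billion: no currency enters or leaves circulation → 0.
Net: 0 + 361 + 47 + 0 = +$408 billion.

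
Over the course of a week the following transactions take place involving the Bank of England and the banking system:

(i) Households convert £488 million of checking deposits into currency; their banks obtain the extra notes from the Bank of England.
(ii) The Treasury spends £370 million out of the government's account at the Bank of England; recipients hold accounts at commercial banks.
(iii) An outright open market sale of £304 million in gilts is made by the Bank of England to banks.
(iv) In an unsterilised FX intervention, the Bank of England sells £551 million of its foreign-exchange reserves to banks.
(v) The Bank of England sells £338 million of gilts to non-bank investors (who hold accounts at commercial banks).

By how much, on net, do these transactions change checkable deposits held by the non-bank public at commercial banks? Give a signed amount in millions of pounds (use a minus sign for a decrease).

Currency withdrawal £488 million: non-bank counterparties' bank balances fall → −£488M.
Government spending £370 million: non-bank counterparties' bank balances rise → +£370M.
OMO sale (to banks) £304 million: the counterparty is a bank, so public deposits are unchanged → 0.
FX sale £551 million: the counterparty is a bank, so public deposits are unchanged → 0.
Asset sale (to non-banks) £338 million: non-bank counterparties' bank balances fall → −£338M.
Net: −488 + 370 + 0 + 0 − 338 = -£456 million.

-£456 million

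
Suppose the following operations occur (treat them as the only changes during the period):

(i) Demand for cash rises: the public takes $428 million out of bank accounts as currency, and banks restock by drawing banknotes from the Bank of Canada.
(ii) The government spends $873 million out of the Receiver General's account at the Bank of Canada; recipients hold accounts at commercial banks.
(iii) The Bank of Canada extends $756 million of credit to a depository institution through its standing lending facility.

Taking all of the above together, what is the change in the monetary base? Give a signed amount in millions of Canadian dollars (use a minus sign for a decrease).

Currency withdrawal $428 million: just a shift between currency and reserves — both are base money → 0.
Government spending $873 million: a non-base liability converts back to reserves → +$873M.
Discount-window loan $756 million: Bank of Canada balance sheet expands → +$756M.
Net: 0 + 873 + 756 = +$1629 million.

+$1629 million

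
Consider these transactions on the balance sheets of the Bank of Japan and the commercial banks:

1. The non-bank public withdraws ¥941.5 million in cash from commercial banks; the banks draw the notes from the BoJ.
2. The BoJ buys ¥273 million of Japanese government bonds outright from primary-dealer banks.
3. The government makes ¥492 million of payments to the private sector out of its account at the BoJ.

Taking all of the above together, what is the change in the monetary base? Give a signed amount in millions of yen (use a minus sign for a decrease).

+¥765 million

Currency withdrawal ¥941.5 million: just a shift between currency and reserves — both are base money → 0.
OMO purchase (from banks) ¥273 million: BoJ balance sheet expands → +¥273M.
Government spending ¥492 million: a non-base liability converts back to reserves → +¥492M.
Net: 0 + 273 + 492 = +¥765 million.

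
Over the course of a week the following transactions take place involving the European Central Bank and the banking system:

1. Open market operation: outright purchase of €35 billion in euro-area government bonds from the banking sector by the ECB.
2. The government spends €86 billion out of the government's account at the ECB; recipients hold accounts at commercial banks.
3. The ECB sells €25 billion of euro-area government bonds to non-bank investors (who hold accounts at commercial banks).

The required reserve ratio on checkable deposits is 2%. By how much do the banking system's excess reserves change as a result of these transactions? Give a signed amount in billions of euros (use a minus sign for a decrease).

OMO purchase (from banks) €35 billion: reserves +€35B, deposits 0.
Government spending €86 billion: reserves +€86B, deposits +€86B.
Asset sale (to non-banks) €25 billion: reserves −€25B, deposits −€25B.
Totals: Δreserves = +€96B, Δdeposits = +€61B.
Δrequired reserves = 2% × +€61B = +€1.22B.
Δexcess reserves = Δreserves − Δrequired = +€96B − (+€1.22B) = +€94.78 billion.

+€94.78 billion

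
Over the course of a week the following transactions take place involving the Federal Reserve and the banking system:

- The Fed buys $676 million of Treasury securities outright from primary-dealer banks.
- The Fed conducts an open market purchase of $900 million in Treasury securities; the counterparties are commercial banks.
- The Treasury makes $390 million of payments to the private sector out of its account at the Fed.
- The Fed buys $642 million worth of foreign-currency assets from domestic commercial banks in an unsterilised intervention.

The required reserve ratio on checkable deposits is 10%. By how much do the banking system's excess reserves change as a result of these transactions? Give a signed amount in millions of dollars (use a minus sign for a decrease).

OMO purchase (from banks) $676 million: reserves +$676M, deposits 0.
OMO purchase (from banks) $900 million: reserves +$900M, deposits 0.
Government spending $390 million: reserves +$390M, deposits +$390M.
FX purchase $642 million: reserves +$642M, deposits 0.
Totals: Δreserves = +$2608M, Δdeposits = +$390M.
Δrequired reserves = 10% × +$390M = +$39M.
Δexcess reserves = Δreserves − Δrequired = +$2608M − (+$39M) = +$2569 million.

+$2569 million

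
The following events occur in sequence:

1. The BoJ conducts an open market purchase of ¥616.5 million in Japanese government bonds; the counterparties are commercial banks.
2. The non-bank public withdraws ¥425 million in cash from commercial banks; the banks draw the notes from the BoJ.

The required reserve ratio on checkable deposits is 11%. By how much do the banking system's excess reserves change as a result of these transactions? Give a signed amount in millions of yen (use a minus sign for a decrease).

OMO purchase (from banks) ¥616.5 million: reserves +¥616.5M, deposits 0.
Currency withdrawal ¥425 million: reserves −¥425M, deposits −¥425M.
Totals: Δreserves = +¥191.5M, Δdeposits = −¥425M.
Δrequired reserves = 11% × −¥425M = −¥46.75M.
Δexcess reserves = Δreserves − Δrequired = +¥191.5M − (−¥46.75M) = +¥238.25 million.

+¥238.25 million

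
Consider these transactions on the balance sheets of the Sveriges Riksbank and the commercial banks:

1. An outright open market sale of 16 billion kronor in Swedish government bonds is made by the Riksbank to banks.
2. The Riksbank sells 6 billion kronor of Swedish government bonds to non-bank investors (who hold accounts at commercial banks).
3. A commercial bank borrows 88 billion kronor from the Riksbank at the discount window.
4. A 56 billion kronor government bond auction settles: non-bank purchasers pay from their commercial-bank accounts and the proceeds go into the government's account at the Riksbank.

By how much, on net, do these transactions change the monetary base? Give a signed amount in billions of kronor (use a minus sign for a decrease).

OMO sale (to banks) 16 billion kronor: Riksbank balance sheet contracts → −16B.
Asset sale (to non-banks) 6 billion kronor: Riksbank balance sheet contracts → −6B.
Discount-window loan 88 billion kronor: Riksbank balance sheet expands → +88B.
Government account inflow 56 billion kronor: reserves shift to a non-base liability → −56B.
Net: −16 − 6 + 88 − 56 = +10 billion.

+10 billion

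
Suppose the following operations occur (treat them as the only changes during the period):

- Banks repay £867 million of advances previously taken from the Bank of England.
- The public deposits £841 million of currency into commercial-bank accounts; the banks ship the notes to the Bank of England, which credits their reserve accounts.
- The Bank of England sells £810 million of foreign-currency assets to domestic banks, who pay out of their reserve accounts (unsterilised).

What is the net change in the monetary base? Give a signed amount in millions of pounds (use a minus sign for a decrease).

Bank of England balance sheet:
  Assets:      Loans to banks −£867M, Foreign assets −£810M
  Liabilities: Bank reserves −£836M, Currency in circulation −£841M
Commercial banking system:
  Assets:      Reserves at CB −£836M, Foreign assets +£810M
  Liabilities: Checkable deposits +£841M, Borrowings from CB −£867M
Monetary base = currency + reserves: −£841M + (−£836M) = -£1677 million.

-£1677 million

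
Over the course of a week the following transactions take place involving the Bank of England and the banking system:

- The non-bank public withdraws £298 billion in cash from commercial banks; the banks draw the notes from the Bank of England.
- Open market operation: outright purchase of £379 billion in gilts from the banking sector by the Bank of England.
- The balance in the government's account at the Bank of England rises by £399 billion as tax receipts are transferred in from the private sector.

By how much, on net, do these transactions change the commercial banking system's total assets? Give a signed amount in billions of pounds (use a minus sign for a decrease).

Bank of England balance sheet:
  Assets:      Securities +£379B
  Liabilities: Bank reserves −£318B, Currency in circulation +£298B, Government deposits +£399B
Commercial banking system:
  Assets:      Reserves at CB −£318B, Securities −£379B
  Liabilities: Checkable deposits −£697B
Change in total bank assets = -£697 billion.

-£697 billion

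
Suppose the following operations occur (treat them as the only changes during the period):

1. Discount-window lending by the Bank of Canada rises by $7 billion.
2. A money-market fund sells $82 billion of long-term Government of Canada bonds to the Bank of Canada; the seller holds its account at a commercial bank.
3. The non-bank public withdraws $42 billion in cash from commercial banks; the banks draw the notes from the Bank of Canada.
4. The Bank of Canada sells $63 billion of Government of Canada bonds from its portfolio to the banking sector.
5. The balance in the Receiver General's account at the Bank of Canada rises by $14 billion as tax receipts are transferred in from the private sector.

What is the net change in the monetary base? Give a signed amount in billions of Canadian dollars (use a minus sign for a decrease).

+$12 billion

Bank of Canada balance sheet:
  Assets:      Securities +$19B, Loans to banks +$7B
  Liabilities: Bank reserves −$30B, Currency in circulation +$42B, Government deposits +$14B
Commercial banking system:
  Assets:      Reserves at CB −$30B, Securities +$63B
  Liabilities: Checkable deposits +$26B, Borrowings from CB +$7B
Monetary base = currency + reserves: +$42B + (−$30B) = +$12 billion.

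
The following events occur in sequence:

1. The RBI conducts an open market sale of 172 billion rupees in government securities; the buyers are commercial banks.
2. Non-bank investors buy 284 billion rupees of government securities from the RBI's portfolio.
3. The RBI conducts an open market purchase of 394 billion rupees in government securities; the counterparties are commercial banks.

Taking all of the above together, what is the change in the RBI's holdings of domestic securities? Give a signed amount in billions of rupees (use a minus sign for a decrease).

-62 billion

OMO sale (to banks) 172 billion rupees: securities removed from the RBI's portfolio → −172B.
Asset sale (to non-banks) 284 billion rupees: securities removed from the RBI's portfolio → −284B.
OMO purchase (from banks) 394 billion rupees: securities added to the RBI's portfolio → +394B.
Net: −172 − 284 + 394 = -62 billion.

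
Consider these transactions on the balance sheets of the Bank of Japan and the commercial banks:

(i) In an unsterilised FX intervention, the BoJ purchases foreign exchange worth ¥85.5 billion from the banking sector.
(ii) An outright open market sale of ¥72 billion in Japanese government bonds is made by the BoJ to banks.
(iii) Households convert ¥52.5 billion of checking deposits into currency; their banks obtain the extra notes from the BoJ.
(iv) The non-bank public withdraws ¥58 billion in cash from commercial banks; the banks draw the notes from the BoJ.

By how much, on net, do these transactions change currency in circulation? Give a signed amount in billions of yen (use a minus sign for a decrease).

BoJ balance sheet:
  Assets:      Securities −¥72B, Foreign assets +¥85.5B
  Liabilities: Bank reserves −¥97B, Currency in circulation +¥110.5B
So the change in currency in circulation is +¥110.5 billion.

+¥110.5 billion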